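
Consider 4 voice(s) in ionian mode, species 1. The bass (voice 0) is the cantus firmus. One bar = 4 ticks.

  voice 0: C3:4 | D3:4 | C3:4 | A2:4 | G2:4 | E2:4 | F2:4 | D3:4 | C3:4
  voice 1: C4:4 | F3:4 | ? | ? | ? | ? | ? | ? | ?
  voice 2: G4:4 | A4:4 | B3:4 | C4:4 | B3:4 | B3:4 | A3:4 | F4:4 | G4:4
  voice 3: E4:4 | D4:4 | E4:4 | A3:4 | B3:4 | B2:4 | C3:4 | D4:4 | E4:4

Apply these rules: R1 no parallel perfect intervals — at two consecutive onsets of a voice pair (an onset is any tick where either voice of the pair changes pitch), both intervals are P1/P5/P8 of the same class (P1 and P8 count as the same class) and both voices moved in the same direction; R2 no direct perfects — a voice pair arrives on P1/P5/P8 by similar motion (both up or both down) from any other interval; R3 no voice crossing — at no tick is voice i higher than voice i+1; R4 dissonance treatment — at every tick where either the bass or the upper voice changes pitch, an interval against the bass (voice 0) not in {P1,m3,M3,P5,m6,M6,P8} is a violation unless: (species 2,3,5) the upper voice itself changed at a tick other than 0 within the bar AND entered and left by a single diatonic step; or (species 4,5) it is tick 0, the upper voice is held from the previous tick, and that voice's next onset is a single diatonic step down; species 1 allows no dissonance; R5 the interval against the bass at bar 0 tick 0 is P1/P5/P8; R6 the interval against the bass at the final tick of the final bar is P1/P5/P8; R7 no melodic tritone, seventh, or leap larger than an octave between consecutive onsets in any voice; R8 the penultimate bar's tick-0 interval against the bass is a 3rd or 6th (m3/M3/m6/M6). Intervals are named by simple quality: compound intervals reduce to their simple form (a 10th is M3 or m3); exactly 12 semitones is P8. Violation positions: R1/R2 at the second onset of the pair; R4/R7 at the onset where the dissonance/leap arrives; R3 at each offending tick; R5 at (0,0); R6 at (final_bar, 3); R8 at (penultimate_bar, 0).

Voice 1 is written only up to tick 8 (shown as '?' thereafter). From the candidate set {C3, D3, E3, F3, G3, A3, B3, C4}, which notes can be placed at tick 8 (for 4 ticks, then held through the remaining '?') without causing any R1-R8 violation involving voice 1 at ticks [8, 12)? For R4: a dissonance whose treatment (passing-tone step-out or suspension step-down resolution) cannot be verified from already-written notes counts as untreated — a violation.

C3: violates R2
D3: violates R4
E3: violates R2
F3: violates R4
G3: legal
A3: violates R2
B3: violates R4,R7
C4: violates R3

{G3}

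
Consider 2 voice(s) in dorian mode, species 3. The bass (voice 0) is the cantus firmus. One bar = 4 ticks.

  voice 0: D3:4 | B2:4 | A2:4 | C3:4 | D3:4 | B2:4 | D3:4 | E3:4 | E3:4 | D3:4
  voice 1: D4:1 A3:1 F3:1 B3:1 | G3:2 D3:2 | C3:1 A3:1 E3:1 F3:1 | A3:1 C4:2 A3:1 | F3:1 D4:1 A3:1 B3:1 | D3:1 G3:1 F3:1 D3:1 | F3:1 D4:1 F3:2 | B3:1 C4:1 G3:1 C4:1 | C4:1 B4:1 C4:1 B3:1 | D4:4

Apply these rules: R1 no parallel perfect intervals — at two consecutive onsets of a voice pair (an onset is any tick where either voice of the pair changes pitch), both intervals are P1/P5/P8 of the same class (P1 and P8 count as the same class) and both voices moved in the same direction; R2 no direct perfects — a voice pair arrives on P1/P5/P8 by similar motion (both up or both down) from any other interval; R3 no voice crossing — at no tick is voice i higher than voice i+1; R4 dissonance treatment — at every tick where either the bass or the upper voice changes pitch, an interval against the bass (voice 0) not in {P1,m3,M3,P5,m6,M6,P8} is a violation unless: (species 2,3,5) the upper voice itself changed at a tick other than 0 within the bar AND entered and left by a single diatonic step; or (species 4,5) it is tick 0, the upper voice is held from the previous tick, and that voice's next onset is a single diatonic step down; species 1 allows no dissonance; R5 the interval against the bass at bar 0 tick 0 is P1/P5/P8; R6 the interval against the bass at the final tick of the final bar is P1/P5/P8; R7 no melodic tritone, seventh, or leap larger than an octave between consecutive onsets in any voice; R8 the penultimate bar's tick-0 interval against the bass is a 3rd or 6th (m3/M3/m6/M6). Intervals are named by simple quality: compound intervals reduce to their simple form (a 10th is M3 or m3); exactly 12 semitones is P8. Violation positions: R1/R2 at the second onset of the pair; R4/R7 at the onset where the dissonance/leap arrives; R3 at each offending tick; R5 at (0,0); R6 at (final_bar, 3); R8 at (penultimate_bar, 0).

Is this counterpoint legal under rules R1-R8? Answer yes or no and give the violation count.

bar 0: v0=D3 v1=D4 (P8)
bar 1: v0=B2 v1=G3 (m6)
bar 2: v0=A2 v1=C3 (m3)
bar 3: v0=C3 v1=A3 (M6)
bar 4: v0=D3 v1=F3 (m3)
bar 5: v0=B2 v1=D3 (m3)
bar 6: v0=D3 v1=F3 (m3)
bar 7: v0=E3 v1=B3 (P5)
bar 8: v0=E3 v1=C4 (m6)
bar 9: v0=D3 v1=D4 (P8)
  R7 @ bar0.3: F3->B3 leap 6st
  R4 @ bar5.2: B2/F3 TT untreated
  R2 @ bar7.0: D3/F3 m3 -> E3/B3 P5 similar
  R7 @ bar7.0: F3->B3 leap 6st
  R7 @ bar8.1: C4->B4 leap 11st
  R7 @ bar8.2: B4->C4 leap 11st

No (6 violations)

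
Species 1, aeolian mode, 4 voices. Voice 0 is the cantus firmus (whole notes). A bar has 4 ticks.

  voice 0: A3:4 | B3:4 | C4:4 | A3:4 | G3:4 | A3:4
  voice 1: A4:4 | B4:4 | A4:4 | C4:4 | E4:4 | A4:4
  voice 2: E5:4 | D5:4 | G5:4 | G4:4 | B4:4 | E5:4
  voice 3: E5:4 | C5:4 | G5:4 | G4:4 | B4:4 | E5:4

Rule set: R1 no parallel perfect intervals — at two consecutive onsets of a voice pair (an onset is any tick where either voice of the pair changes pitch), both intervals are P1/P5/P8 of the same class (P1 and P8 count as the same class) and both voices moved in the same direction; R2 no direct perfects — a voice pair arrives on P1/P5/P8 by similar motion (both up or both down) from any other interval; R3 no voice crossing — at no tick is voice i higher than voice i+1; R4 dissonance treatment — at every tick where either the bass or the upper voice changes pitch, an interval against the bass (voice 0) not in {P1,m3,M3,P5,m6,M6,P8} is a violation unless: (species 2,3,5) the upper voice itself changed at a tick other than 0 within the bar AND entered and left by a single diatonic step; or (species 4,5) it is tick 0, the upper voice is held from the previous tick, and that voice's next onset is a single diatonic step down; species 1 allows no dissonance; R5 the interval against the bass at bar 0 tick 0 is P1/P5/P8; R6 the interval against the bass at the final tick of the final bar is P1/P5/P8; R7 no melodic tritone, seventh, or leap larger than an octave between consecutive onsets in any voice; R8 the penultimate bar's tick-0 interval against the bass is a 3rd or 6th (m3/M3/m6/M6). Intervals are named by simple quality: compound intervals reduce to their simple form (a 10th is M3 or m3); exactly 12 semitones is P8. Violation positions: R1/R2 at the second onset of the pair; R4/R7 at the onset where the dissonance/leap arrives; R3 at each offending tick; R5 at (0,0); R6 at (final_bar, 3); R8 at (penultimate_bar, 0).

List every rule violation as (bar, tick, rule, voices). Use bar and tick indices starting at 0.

bar 0: v0=A3 v1=A4 v2=E5 v3=E5 downbeat P5
bar 1: v0=B3 v1=B4 v2=D5 v3=C5 downbeat m2
bar 2: v0=C4 v1=A4 v2=G5 v3=G5 downbeat P5
bar 3: v0=A3 v1=C4 v2=G4 v3=G4 downbeat m7
bar 4: v0=G3 v1=E4 v2=B4 v3=B4 downbeat M3
bar 5: v0=A3 v1=A4 v2=E5 v3=E5 downbeat P5
  -> R1 @ bar 1 tick 0 v(0, 1): A3/A4 P8 -> B3/B4 P8 similar
  -> R3 @ bar 1 tick 0 v(2, 3): D5 above C5
  -> R4 @ bar 1 tick 0 v(0, 3): B3/C5 m2 untreated
  -> R3 @ bar 1 tick 1 v(2, 3): D5 above C5
  -> R3 @ bar 1 tick 2 v(2, 3): D5 above C5
  -> R3 @ bar 1 tick 3 v(2, 3): D5 above C5
  -> R2 @ bar 2 tick 0 v(0, 2): B3/D5 m3 -> C4/G5 P5 similar
  -> R2 @ bar 2 tick 0 v(0, 3): B3/C5 m2 -> C4/G5 P5 similar
  -> R2 @ bar 2 tick 0 v(2, 3): D5/C5 M2 -> G5/G5 P1 similar
  -> R1 @ bar 3 tick 0 v(2, 3): G5/G5 P1 -> G4/G4 P1 similar
  -> R2 @ bar 3 tick 0 v(1, 2): A4/G5 m7 -> C4/G4 P5 similar
  -> R2 @ bar 3 tick 0 v(1, 3): A4/G5 m7 -> C4/G4 P5 similar
  -> R4 @ bar 3 tick 0 v(0, 2): A3/G4 m7 untreated
  -> R4 @ bar 3 tick 0 v(0, 3): A3/G4 m7 untreated
  -> R1 @ bar 4 tick 0 v(1, 2): C4/G4 P5 -> E4/B4 P5 similar
  -> R1 @ bar 4 tick 0 v(1, 3): C4/G4 P5 -> E4/B4 P5 similar
  -> R1 @ bar 4 tick 0 v(2, 3): G4/G4 P1 -> B4/B4 P1 similar
  -> R1 @ bar 5 tick 0 v(1, 2): E4/B4 P5 -> A4/E5 P5 similar
  -> R1 @ bar 5 tick 0 v(1, 3): E4/B4 P5 -> A4/E5 P5 similar
  -> R1 @ bar 5 tick 0 v(2, 3): B4/B4 P1 -> E5/E5 P1 similar
  -> R2 @ bar 5 tick 0 v(0, 1): G3/E4 M6 -> A3/A4 P8 similar
  -> R2 @ bar 5 tick 0 v(0, 2): G3/B4 M3 -> A3/E5 P5 similar
  -> R2 @ bar 5 tick 0 v(0, 3): G3/B4 M3 -> A3/E5 P5 similar

(1, 0, R1, (0, 1))
(1, 0, R3, (2, 3))
(1, 0, R4, (0, 3))
(1, 1, R3, (2, 3))
(1, 2, R3, (2, 3))
(1, 3, R3, (2, 3))
(2, 0, R2, (0, 2))
(2, 0, R2, (0, 3))
(2, 0, R2, (2, 3))
(3, 0, R1, (2, 3))
(3, 0, R2, (1, 2))
(3, 0, R2, (1, 3))
(3, 0, R4, (0, 2))
(3, 0, R4, (0, 3))
(4, 0, R1, (1, 2))
(4, 0, R1, (1, 3))
(4, 0, R1, (2, 3))
(5, 0, R1, (1, 2))
(5, 0, R1, (1, 3))
(5, 0, R1, (2, 3))
(5, 0, R2, (0, 1))
(5, 0, R2, (0, 2))
(5, 0, R2, (0, 3))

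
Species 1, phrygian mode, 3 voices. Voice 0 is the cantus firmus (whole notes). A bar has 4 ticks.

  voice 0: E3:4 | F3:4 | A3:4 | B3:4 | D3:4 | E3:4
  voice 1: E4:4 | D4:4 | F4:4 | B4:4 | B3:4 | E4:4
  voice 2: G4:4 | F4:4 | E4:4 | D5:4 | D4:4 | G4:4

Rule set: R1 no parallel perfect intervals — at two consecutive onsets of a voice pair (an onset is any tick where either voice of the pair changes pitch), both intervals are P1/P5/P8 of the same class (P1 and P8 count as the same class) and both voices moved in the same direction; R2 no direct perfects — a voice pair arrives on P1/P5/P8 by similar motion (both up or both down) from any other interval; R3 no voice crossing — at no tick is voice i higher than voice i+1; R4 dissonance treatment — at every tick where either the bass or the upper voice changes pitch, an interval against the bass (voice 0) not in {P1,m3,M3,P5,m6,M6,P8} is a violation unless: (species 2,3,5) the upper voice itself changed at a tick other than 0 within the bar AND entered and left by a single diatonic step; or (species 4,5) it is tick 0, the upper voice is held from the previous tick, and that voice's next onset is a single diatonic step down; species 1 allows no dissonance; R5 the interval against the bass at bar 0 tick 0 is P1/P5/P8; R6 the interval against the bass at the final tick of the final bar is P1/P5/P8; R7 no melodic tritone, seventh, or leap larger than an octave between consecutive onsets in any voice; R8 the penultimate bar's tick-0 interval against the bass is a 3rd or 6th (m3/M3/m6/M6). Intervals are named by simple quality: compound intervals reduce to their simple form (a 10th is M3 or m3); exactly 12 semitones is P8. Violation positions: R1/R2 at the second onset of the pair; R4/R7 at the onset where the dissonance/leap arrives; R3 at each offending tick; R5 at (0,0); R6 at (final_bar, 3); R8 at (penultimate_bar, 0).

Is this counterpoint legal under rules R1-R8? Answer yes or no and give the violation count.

bar 0: v0=E3 v1=E4 v2=G4 (m3)
bar 1: v0=F3 v1=D4 v2=F4 (P8)
bar 2: v0=A3 v1=F4 v2=E4 (P5)
bar 3: v0=B3 v1=B4 v2=D5 (m3)
bar 4: v0=D3 v1=B3 v2=D4 (P8)
bar 5: v0=E3 v1=E4 v2=G4 (m3)
  R5 @ bar0.0: opens on m3
  R3 @ bar2.0: F4 above E4
  R3 @ bar2.1: F4 above E4
  R3 @ bar2.2: F4 above E4
  R3 @ bar2.3: F4 above E4
  R2 @ bar3.0: A3/F4 m6 -> B3/B4 P8 similar
  R7 @ bar3.0: F4->B4 leap 6st
  R7 @ bar3.0: E4->D5 leap 10st
  R2 @ bar4.0: B3/D5 m3 -> D3/D4 P8 similar
  R8 @ bar4.0: penult P8 not 3rd/6th
  R2 @ bar5.0: D3/B3 M6 -> E3/E4 P8 similar
  R6 @ bar5.3: closes on m3

No (12 violations)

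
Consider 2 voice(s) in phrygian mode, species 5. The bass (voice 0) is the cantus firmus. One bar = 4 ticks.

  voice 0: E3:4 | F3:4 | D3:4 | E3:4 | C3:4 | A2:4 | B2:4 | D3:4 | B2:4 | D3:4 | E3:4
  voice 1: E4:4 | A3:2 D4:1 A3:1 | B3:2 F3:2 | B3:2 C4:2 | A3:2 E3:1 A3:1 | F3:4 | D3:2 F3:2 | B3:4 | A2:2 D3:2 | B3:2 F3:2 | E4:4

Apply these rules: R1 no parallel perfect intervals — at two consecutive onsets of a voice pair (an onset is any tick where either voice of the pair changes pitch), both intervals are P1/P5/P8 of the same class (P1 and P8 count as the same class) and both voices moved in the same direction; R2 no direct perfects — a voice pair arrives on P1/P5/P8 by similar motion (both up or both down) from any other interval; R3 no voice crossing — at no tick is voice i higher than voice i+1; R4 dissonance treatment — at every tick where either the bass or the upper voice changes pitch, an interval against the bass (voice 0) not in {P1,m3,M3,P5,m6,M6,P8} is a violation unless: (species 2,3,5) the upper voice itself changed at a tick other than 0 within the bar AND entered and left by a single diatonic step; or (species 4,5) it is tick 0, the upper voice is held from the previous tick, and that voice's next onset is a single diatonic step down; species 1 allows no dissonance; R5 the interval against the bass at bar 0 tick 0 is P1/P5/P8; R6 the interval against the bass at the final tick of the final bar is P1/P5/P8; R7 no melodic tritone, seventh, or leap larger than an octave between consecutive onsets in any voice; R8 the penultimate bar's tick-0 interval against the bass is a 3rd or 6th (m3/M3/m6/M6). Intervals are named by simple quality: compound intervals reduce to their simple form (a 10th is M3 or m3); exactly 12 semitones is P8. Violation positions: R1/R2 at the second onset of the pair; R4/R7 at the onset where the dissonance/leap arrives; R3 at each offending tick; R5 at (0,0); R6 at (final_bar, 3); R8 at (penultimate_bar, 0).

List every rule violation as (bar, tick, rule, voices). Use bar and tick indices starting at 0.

(2, 2, R7, (1,))
(3, 0, R2, (0, 1))
(3, 0, R7, (1,))
(6, 2, R4, (0, 1))
(7, 0, R7, (1,))
(8, 0, R3, (0, 1))
(8, 0, R4, (0, 1))
(8, 0, R7, (1,))
(8, 1, R3, (0, 1))
(9, 2, R7, (1,))
(10, 0, R2, (0, 1))
(10, 0, R7, (1,))

bar 0: v0=E3 v1=E4 downbeat P8
bar 1: v0=F3 v1=A3 downbeat M3
bar 2: v0=D3 v1=B3 downbeat M6
bar 3: v0=E3 v1=B3 downbeat P5
bar 4: v0=C3 v1=A3 downbeat M6
bar 5: v0=A2 v1=F3 downbeat m6
bar 6: v0=B2 v1=D3 downbeat m3
bar 7: v0=D3 v1=B3 downbeat M6
bar 8: v0=B2 v1=A2 downbeat M2
bar 9: v0=D3 v1=B3 downbeat M6
bar 10: v0=E3 v1=E4 downbeat P8
  -> R7 @ bar 2 tick 2 v(1,): B3->F3 leap 6st
  -> R2 @ bar 3 tick 0 v(0, 1): D3/F3 m3 -> E3/B3 P5 similar
  -> R7 @ bar 3 tick 0 v(1,): F3->B3 leap 6st
  -> R4 @ bar 6 tick 2 v(0, 1): B2/F3 TT untreated
  -> R7 @ bar 7 tick 0 v(1,): F3->B3 leap 6st
  -> R3 @ bar 8 tick 0 v(0, 1): B2 above A2
  -> R4 @ bar 8 tick 0 v(0, 1): B2/A2 M2 untreated
  -> R7 @ bar 8 tick 0 v(1,): B3->A2 leap 14st
  -> R3 @ bar 8 tick 1 v(0, 1): B2 above A2
  -> R7 @ bar 9 tick 2 v(1,): B3->F3 leap 6st
  -> R2 @ bar 10 tick 0 v(0, 1): D3/F3 m3 -> E3/E4 P8 similar
  -> R7 @ bar 10 tick 0 v(1,): F3->E4 leap 11st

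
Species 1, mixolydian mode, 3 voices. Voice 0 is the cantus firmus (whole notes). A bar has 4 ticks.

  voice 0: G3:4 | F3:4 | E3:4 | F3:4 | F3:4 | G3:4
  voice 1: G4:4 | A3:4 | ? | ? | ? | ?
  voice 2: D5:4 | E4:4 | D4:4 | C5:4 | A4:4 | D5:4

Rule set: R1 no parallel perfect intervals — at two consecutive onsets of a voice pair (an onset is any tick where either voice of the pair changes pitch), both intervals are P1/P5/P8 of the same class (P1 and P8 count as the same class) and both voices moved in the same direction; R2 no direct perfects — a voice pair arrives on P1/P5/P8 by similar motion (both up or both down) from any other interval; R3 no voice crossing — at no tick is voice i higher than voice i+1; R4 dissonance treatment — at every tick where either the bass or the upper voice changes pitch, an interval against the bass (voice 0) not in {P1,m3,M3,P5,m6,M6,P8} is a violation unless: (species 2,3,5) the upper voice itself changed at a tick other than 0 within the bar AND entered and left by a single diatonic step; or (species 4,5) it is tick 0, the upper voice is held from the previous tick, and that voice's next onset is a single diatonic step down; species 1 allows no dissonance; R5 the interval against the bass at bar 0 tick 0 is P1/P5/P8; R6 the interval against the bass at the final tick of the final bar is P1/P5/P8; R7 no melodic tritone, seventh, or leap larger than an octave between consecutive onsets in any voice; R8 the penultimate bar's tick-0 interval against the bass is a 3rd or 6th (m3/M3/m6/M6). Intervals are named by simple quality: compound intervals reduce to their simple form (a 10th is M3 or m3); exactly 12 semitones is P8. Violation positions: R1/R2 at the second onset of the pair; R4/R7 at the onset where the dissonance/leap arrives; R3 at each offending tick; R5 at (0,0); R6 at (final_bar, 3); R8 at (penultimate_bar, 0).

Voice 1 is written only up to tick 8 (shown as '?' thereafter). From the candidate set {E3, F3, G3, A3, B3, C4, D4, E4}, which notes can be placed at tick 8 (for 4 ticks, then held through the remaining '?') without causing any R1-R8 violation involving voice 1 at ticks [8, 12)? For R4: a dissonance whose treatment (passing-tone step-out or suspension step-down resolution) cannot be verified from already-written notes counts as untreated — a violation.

{B3, C4}

E3: violates R2
F3: violates R4
G3: violates R1
A3: violates R4
B3: legal
C4: legal
D4: violates R4
E4: violates R3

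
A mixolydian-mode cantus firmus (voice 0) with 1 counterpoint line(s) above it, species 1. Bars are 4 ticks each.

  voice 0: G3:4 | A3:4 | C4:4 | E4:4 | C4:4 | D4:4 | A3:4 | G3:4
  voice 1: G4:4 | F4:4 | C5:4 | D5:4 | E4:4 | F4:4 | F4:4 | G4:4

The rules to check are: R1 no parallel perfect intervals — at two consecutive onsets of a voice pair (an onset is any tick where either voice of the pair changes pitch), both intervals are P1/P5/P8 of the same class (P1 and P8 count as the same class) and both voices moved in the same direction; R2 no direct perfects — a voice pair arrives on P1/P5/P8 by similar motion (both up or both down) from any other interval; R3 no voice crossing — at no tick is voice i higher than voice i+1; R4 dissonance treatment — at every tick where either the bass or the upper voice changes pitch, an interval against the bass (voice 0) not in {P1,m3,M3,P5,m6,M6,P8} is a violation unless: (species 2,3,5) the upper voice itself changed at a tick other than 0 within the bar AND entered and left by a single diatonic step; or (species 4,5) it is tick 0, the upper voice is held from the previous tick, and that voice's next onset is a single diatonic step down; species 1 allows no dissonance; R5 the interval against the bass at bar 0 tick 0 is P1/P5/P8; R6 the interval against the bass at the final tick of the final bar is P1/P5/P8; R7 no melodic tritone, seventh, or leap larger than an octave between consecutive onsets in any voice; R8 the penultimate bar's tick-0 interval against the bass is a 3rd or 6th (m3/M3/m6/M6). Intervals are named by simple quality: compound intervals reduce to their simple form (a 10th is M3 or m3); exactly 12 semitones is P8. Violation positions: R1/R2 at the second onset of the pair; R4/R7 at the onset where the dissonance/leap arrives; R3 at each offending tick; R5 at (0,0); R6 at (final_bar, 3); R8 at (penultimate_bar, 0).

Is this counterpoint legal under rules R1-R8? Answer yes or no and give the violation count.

No (3 violations)

bar 0: v0=G3 v1=G4 (P8)
bar 1: v0=A3 v1=F4 (m6)
bar 2: v0=C4 v1=C5 (P8)
bar 3: v0=E4 v1=D5 (m7)
bar 4: v0=C4 v1=E4 (M3)
bar 5: v0=D4 v1=F4 (m3)
bar 6: v0=A3 v1=F4 (m6)
bar 7: v0=G3 v1=G4 (P8)
  R2 @ bar2.0: A3/F4 m6 -> C4/C5 P8 similar
  R4 @ bar3.0: E4/D5 m7 untreated
  R7 @ bar4.0: D5->E4 leap 10st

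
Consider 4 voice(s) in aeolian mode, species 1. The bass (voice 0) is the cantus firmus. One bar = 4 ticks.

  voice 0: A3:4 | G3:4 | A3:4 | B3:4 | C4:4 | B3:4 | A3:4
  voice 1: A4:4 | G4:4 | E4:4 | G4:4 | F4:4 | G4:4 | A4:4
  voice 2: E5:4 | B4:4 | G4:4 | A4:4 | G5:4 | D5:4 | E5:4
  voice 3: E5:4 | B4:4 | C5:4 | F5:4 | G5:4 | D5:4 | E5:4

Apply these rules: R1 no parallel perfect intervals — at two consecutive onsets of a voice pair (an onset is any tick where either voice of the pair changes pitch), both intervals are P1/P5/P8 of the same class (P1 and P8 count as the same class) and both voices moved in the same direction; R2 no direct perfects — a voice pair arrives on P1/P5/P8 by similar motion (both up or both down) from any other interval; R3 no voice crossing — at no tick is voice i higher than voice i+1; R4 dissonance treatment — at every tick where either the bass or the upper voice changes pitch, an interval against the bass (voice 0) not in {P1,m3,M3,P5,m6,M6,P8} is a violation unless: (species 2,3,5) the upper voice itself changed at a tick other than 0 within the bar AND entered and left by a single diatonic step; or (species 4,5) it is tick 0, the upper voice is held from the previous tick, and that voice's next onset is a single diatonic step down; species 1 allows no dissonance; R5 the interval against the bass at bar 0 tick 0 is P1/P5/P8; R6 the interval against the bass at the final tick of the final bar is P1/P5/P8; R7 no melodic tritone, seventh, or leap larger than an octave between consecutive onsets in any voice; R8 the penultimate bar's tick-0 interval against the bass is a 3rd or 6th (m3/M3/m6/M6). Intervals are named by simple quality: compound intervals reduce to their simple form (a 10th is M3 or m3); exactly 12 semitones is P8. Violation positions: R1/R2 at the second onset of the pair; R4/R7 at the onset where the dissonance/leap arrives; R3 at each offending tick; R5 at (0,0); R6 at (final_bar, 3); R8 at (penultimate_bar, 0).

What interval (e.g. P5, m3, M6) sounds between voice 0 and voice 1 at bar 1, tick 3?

voice 0=G3 voice 1=G4 -> P8

P8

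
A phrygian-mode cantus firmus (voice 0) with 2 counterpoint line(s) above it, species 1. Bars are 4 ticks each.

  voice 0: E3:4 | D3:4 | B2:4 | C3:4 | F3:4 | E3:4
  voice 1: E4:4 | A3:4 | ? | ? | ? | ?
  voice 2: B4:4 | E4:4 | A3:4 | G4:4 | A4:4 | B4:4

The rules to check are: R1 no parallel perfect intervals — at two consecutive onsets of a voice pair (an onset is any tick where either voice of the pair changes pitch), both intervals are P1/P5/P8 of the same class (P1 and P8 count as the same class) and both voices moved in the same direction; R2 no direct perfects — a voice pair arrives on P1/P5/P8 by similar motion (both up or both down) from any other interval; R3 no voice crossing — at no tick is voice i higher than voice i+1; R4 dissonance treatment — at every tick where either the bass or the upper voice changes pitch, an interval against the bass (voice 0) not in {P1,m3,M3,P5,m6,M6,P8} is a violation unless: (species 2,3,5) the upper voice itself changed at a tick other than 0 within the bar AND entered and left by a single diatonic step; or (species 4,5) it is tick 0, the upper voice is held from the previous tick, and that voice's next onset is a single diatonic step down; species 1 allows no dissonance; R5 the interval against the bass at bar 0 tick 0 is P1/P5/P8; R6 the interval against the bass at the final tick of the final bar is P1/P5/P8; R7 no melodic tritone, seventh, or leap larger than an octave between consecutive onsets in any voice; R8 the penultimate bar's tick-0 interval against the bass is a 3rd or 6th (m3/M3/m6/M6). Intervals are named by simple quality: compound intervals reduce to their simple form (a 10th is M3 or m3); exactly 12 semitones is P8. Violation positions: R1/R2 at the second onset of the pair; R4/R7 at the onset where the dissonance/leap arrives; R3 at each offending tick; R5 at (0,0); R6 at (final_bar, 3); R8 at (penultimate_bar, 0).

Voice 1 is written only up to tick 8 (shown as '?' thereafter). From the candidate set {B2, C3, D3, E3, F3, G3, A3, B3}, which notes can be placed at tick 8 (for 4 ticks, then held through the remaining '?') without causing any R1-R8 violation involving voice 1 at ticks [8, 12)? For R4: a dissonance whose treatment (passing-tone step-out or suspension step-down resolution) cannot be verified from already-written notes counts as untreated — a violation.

{G3}

B2: violates R2,R7
C3: violates R4
D3: violates R1
E3: violates R4
F3: violates R4
G3: legal
A3: violates R4
B3: violates R3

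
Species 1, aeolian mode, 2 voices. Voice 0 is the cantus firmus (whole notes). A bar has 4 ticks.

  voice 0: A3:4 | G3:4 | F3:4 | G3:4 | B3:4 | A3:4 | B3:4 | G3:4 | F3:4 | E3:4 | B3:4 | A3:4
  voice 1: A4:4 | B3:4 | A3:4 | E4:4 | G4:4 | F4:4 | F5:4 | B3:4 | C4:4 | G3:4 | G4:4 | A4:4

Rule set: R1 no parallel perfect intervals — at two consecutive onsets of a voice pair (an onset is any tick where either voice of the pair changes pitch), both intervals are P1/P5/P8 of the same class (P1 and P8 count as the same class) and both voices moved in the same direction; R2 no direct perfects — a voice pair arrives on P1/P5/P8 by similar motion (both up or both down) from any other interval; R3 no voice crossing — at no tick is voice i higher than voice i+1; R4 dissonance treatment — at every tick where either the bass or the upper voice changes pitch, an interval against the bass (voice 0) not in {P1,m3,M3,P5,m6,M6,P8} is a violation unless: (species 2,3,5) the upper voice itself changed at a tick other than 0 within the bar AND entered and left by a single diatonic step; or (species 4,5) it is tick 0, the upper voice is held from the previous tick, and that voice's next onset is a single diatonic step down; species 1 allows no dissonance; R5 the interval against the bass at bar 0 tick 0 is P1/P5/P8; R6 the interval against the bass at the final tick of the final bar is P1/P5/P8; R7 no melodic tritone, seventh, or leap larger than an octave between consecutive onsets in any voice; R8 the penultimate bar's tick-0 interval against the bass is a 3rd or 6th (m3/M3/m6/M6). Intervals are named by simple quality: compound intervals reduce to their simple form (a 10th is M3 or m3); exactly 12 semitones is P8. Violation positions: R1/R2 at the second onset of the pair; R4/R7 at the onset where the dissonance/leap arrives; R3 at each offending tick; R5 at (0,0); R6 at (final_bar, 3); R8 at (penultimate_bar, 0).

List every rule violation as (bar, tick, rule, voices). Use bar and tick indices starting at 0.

bar 0: v0=A3 v1=A4 downbeat P8
bar 1: v0=G3 v1=B3 downbeat M3
bar 2: v0=F3 v1=A3 downbeat M3
bar 3: v0=G3 v1=E4 downbeat M6
bar 4: v0=B3 v1=G4 downbeat m6
bar 5: v0=A3 v1=F4 downbeat m6
bar 6: v0=B3 v1=F5 downbeat TT
bar 7: v0=G3 v1=B3 downbeat M3
bar 8: v0=F3 v1=C4 downbeat P5
bar 9: v0=E3 v1=G3 downbeat m3
bar 10: v0=B3 v1=G4 downbeat m6
bar 11: v0=A3 v1=A4 downbeat P8
  -> R7 @ bar 1 tick 0 v(1,): A4->B3 leap 10st
  -> R4 @ bar 6 tick 0 v(0, 1): B3/F5 TT untreated
  -> R7 @ bar 7 tick 0 v(1,): F5->B3 leap 18st

(1, 0, R7, (1,))
(6, 0, R4, (0, 1))
(7, 0, R7, (1,))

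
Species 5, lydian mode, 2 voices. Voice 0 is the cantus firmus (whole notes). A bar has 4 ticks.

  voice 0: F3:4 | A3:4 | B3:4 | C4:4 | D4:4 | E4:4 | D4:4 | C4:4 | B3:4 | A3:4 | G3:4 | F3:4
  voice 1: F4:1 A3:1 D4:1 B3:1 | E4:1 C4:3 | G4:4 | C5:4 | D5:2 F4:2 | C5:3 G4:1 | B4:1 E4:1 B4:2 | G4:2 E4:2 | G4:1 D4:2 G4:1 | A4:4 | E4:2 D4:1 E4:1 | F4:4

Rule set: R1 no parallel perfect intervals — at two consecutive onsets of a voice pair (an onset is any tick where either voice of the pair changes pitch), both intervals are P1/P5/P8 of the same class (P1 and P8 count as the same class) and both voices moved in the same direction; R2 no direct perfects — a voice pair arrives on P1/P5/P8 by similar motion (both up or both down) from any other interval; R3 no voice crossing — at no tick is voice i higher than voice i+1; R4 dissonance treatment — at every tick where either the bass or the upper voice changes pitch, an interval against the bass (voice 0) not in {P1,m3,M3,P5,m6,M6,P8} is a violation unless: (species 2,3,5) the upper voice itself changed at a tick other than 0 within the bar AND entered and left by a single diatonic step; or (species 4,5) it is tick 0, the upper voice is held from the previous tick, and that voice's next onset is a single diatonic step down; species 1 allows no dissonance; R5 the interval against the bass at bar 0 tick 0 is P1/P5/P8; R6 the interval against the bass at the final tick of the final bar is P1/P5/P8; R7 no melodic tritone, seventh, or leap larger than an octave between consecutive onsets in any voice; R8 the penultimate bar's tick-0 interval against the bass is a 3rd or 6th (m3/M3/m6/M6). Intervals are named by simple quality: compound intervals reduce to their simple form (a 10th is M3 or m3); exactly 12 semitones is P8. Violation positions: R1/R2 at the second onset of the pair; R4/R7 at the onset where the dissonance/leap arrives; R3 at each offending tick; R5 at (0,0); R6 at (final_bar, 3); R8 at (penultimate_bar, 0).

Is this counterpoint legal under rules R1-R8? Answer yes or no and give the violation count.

No (6 violations)

bar 0: v0=F3 v1=F4 (P8)
bar 1: v0=A3 v1=E4 (P5)
bar 2: v0=B3 v1=G4 (m6)
bar 3: v0=C4 v1=C5 (P8)
bar 4: v0=D4 v1=D5 (P8)
bar 5: v0=E4 v1=C5 (m6)
bar 6: v0=D4 v1=B4 (M6)
bar 7: v0=C4 v1=G4 (P5)
bar 8: v0=B3 v1=G4 (m6)
bar 9: v0=A3 v1=A4 (P8)
bar 10: v0=G3 v1=E4 (M6)
bar 11: v0=F3 v1=F4 (P8)
  R4 @ bar0.3: F3/B3 TT untreated
  R2 @ bar1.0: F3/B3 TT -> A3/E4 P5 similar
  R2 @ bar3.0: B3/G4 m6 -> C4/C5 P8 similar
  R1 @ bar4.0: C4/C5 P8 -> D4/D5 P8 similar
  R4 @ bar6.1: D4/E4 M2 untreated
  R2 @ bar7.0: D4/B4 M6 -> C4/G4 P5 similar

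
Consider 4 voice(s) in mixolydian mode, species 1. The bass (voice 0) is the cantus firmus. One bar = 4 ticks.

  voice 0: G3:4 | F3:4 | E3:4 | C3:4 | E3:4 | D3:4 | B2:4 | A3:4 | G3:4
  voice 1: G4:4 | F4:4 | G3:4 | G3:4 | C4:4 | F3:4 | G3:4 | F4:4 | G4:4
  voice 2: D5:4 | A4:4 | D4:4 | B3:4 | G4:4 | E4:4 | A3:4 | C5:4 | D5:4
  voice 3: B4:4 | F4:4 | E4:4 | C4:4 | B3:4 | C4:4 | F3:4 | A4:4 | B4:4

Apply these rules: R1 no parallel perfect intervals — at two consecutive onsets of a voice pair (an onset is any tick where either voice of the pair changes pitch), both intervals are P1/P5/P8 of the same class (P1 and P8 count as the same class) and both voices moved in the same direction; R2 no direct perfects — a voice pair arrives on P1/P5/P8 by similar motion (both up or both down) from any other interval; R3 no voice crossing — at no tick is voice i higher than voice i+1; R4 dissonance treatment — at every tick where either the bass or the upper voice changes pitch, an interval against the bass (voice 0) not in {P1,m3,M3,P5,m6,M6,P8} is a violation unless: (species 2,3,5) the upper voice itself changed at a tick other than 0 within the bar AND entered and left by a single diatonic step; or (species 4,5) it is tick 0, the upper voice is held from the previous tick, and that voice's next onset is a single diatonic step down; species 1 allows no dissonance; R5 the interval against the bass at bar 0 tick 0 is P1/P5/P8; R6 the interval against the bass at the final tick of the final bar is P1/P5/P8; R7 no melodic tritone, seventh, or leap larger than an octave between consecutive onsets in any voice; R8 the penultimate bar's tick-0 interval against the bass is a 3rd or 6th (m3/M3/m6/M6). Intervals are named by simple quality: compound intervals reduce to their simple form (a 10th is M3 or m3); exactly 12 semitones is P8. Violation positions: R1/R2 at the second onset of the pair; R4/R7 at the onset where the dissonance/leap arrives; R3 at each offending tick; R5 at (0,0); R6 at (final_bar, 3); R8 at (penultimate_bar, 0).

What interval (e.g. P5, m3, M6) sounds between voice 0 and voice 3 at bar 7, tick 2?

voice 0=A3 voice 3=A4 -> P8

P8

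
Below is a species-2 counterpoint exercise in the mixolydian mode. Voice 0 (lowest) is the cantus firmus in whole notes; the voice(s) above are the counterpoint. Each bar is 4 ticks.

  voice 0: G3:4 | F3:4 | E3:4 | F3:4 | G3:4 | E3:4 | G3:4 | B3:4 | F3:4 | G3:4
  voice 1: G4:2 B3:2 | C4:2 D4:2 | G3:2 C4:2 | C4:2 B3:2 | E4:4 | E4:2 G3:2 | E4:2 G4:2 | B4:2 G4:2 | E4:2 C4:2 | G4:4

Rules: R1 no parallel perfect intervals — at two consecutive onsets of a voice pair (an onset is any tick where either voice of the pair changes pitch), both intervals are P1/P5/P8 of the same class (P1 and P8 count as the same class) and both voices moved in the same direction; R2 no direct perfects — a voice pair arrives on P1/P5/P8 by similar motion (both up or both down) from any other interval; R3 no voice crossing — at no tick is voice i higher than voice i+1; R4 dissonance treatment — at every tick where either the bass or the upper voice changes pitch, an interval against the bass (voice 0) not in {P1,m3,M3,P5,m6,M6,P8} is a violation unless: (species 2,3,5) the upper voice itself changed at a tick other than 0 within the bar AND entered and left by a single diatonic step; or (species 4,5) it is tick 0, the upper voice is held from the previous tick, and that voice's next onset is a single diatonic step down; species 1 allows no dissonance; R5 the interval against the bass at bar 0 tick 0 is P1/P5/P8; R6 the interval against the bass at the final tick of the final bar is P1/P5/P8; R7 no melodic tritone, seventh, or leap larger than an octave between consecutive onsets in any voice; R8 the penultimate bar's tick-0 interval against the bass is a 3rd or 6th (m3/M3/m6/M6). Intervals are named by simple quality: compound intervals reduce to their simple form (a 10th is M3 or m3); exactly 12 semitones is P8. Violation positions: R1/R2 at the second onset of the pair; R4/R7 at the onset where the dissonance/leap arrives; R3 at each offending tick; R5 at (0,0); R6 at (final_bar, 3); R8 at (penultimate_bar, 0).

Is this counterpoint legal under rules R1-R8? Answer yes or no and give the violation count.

No (6 violations)

bar 0: v0=G3 v1=G4 (P8)
bar 1: v0=F3 v1=C4 (P5)
bar 2: v0=E3 v1=G3 (m3)
bar 3: v0=F3 v1=C4 (P5)
bar 4: v0=G3 v1=E4 (M6)
bar 5: v0=E3 v1=E4 (P8)
bar 6: v0=G3 v1=E4 (M6)
bar 7: v0=B3 v1=B4 (P8)
bar 8: v0=F3 v1=E4 (M7)
bar 9: v0=G3 v1=G4 (P8)
  R4 @ bar3.2: F3/B3 TT untreated
  R1 @ bar7.0: G3/G4 P8 -> B3/B4 P8 similar
  R4 @ bar8.0: F3/E4 M7 untreated
  R7 @ bar8.0: B3->F3 leap 6st
  R8 @ bar8.0: penult M7 not 3rd/6th
  R2 @ bar9.0: F3/C4 P5 -> G3/G4 P8 similar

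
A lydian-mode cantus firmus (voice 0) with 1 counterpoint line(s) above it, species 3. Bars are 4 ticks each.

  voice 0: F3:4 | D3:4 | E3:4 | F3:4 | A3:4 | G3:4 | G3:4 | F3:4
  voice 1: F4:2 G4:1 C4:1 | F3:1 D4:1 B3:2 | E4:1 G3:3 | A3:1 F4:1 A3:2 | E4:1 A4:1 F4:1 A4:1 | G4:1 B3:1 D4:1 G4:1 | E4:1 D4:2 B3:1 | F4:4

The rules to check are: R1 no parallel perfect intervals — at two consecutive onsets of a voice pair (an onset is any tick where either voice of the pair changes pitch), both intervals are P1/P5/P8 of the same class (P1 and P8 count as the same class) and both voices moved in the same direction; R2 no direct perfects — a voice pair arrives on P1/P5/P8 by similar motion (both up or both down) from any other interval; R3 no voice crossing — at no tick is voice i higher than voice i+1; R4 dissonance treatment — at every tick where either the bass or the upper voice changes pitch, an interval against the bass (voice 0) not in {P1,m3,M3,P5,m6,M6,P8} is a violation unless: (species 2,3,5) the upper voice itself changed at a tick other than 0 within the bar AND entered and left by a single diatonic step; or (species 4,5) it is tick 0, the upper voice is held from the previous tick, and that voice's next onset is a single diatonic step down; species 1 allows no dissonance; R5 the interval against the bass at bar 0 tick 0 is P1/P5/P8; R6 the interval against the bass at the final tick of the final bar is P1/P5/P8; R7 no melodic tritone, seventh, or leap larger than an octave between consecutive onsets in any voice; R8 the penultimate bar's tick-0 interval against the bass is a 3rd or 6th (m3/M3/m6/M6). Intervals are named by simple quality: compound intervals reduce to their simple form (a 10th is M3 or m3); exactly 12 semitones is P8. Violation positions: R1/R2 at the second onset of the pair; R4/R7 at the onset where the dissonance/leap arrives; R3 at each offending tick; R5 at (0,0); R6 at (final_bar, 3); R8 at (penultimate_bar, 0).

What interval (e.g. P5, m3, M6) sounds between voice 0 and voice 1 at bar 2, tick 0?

P8

voice 0=E3 voice 1=E4 -> P8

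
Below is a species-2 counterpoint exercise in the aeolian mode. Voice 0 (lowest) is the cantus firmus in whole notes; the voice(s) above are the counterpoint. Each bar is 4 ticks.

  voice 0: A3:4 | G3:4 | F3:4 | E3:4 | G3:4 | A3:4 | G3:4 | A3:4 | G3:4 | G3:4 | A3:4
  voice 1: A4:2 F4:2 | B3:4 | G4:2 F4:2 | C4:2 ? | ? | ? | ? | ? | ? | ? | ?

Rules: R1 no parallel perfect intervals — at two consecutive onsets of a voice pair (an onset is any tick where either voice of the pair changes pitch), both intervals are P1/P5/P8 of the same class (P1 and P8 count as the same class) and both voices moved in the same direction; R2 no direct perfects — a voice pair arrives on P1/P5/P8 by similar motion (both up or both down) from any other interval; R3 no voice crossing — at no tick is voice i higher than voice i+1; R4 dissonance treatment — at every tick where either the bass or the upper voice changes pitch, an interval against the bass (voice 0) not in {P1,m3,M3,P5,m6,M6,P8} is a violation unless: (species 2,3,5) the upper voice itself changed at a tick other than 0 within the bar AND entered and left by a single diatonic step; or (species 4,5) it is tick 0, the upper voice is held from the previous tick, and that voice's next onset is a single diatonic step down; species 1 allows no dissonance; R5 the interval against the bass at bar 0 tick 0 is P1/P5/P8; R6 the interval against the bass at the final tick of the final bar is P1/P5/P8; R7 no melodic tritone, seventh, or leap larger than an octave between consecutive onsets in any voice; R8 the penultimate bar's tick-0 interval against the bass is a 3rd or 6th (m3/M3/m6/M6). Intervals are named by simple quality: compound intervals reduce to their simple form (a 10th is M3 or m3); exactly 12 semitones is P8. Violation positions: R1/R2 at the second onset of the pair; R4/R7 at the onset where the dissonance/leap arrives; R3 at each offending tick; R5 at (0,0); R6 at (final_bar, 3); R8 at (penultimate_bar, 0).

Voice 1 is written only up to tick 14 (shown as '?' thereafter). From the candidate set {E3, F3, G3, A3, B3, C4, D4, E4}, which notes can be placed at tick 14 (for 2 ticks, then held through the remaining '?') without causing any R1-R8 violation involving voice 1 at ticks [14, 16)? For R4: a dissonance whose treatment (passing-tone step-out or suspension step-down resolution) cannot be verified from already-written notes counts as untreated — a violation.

{B3, C4, E3, E4, G3}

E3: legal
F3: violates R4
G3: legal
A3: violates R4
B3: legal
C4: legal
D4: violates R4
E4: legal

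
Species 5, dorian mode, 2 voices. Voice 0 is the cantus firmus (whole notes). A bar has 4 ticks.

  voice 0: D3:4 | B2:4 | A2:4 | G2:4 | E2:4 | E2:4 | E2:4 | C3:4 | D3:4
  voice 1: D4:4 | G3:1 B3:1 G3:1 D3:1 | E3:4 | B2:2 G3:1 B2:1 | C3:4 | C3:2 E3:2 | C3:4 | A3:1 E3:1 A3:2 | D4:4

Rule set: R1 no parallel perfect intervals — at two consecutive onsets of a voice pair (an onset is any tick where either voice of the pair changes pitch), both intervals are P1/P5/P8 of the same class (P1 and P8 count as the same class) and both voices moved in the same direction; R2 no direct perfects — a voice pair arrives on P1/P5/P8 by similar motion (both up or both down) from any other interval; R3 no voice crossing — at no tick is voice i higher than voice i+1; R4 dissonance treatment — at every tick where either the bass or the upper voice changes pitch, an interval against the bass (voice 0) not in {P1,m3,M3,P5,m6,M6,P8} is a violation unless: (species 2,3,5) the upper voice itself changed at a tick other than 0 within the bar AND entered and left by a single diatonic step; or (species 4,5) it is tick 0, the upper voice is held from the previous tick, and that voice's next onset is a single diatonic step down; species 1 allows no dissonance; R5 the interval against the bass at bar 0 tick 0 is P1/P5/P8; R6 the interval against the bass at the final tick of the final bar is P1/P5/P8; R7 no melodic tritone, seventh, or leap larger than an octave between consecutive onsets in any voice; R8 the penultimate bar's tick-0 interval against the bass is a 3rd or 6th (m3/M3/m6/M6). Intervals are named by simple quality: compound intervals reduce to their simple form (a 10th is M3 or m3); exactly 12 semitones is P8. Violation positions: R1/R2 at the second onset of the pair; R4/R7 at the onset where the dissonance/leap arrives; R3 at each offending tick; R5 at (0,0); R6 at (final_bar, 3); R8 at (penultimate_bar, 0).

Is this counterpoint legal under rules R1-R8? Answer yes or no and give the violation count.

bar 0: v0=D3 v1=D4 (P8)
bar 1: v0=B2 v1=G3 (m6)
bar 2: v0=A2 v1=E3 (P5)
bar 3: v0=G2 v1=B2 (M3)
bar 4: v0=E2 v1=C3 (m6)
bar 5: v0=E2 v1=C3 (m6)
bar 6: v0=E2 v1=C3 (m6)
bar 7: v0=C3 v1=A3 (M6)
bar 8: v0=D3 v1=D4 (P8)
  R2 @ bar8.0: C3/A3 M6 -> D3/D4 P8 similar

No (1 violations)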